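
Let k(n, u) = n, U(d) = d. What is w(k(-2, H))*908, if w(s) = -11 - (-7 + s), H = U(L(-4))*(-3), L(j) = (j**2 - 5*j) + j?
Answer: -1816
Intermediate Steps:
L(j) = j**2 - 4*j
H = -96 (H = -4*(-4 - 4)*(-3) = -4*(-8)*(-3) = 32*(-3) = -96)
w(s) = -4 - s (w(s) = -11 + (7 - s) = -4 - s)
w(k(-2, H))*908 = (-4 - 1*(-2))*908 = (-4 + 2)*908 = -2*908 = -1816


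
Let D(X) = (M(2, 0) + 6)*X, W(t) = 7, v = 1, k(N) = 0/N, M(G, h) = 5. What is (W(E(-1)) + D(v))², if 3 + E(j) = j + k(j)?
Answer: 324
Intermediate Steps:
k(N) = 0
E(j) = -3 + j (E(j) = -3 + (j + 0) = -3 + j)
D(X) = 11*X (D(X) = (5 + 6)*X = 11*X)
(W(E(-1)) + D(v))² = (7 + 11*1)² = (7 + 11)² = 18² = 324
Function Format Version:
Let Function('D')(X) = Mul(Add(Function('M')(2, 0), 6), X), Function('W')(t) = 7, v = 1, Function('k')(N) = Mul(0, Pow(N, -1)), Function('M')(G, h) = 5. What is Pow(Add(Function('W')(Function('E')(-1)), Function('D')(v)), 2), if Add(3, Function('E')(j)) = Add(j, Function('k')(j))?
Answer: 324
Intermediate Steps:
Function('k')(N) = 0
Function('E')(j) = Add(-3, j) (Function('E')(j) = Add(-3, Add(j, 0)) = Add(-3, j))
Function('D')(X) = Mul(11, X) (Function('D')(X) = Mul(Add(5, 6), X) = Mul(11, X))
Pow(Add(Function('W')(Function('E')(-1)), Function('D')(v)), 2) = Pow(Add(7, Mul(11, 1)), 2) = Pow(Add(7, 11), 2) = Pow(18, 2) = 324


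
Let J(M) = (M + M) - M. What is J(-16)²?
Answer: 256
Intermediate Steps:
J(M) = M (J(M) = 2*M - M = M)
J(-16)² = (-16)² = 256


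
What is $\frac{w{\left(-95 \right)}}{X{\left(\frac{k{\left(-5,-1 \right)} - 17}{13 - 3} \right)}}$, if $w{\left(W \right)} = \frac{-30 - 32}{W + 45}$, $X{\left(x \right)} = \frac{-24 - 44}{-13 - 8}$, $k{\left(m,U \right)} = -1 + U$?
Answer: $\frac{651}{1700} \approx 0.38294$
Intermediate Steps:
$X{\left(x \right)} = \frac{68}{21}$ ($X{\left(x \right)} = - \frac{68}{-21} = \left(-68\right) \left(- \frac{1}{21}\right) = \frac{68}{21}$)
$w{\left(W \right)} = - \frac{62}{45 + W}$
$\frac{w{\left(-95 \right)}}{X{\left(\frac{k{\left(-5,-1 \right)} - 17}{13 - 3} \right)}} = \frac{\left(-62\right) \frac{1}{45 - 95}}{\frac{68}{21}} = - \frac{62}{-50} \cdot \frac{21}{68} = \left(-62\right) \left(- \frac{1}{50}\right) \frac{21}{68} = \frac{31}{25} \cdot \frac{21}{68} = \frac{651}{1700}$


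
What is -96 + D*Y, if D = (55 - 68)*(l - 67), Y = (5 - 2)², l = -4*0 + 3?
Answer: 7392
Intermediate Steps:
l = 3 (l = 0 + 3 = 3)
Y = 9 (Y = 3² = 9)
D = 832 (D = (55 - 68)*(3 - 67) = -13*(-64) = 832)
-96 + D*Y = -96 + 832*9 = -96 + 7488 = 7392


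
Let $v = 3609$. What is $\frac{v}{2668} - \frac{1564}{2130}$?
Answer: $\frac{1757209}{2841420} \approx 0.61843$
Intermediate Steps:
$\frac{v}{2668} - \frac{1564}{2130} = \frac{3609}{2668} - \frac{1564}{2130} = 3609 \cdot \frac{1}{2668} - \frac{782}{1065} = \frac{3609}{2668} - \frac{782}{1065} = \frac{1757209}{2841420}$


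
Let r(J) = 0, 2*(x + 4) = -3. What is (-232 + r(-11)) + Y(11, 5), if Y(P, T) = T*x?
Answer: -519/2 ≈ -259.50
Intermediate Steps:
x = -11/2 (x = -4 + (½)*(-3) = -4 - 3/2 = -11/2 ≈ -5.5000)
Y(P, T) = -11*T/2 (Y(P, T) = T*(-11/2) = -11*T/2)
(-232 + r(-11)) + Y(11, 5) = (-232 + 0) - 11/2*5 = -232 - 55/2 = -519/2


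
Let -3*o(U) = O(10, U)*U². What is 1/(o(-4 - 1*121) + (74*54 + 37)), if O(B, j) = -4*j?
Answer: -3/7800401 ≈ -3.8460e-7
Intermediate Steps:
o(U) = 4*U³/3 (o(U) = -(-4*U)*U²/3 = -(-4)*U³/3 = 4*U³/3)
1/(o(-4 - 1*121) + (74*54 + 37)) = 1/(4*(-4 - 1*121)³/3 + (74*54 + 37)) = 1/(4*(-4 - 121)³/3 + (3996 + 37)) = 1/((4/3)*(-125)³ + 4033) = 1/((4/3)*(-1953125) + 4033) = 1/(-7812500/3 + 4033) = 1/(-7800401/3) = -3/7800401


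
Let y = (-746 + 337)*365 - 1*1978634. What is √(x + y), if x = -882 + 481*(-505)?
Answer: I*√2371706 ≈ 1540.0*I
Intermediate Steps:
y = -2127919 (y = -409*365 - 1978634 = -149285 - 1978634 = -2127919)
x = -243787 (x = -882 - 242905 = -243787)
√(x + y) = √(-243787 - 2127919) = √(-2371706) = I*√2371706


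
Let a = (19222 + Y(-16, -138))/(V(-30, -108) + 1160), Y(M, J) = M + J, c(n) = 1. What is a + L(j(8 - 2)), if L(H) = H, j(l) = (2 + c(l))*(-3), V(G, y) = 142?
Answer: 175/31 ≈ 5.6452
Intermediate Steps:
Y(M, J) = J + M
j(l) = -9 (j(l) = (2 + 1)*(-3) = 3*(-3) = -9)
a = 454/31 (a = (19222 + (-138 - 16))/(142 + 1160) = (19222 - 154)/1302 = 19068*(1/1302) = 454/31 ≈ 14.645)
a + L(j(8 - 2)) = 454/31 - 9 = 175/31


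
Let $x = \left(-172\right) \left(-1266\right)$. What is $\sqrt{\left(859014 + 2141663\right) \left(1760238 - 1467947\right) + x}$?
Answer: $\sqrt{877071098759} \approx 9.3652 \cdot 10^{5}$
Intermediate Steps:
$x = 217752$
$\sqrt{\left(859014 + 2141663\right) \left(1760238 - 1467947\right) + x} = \sqrt{\left(859014 + 2141663\right) \left(1760238 - 1467947\right) + 217752} = \sqrt{3000677 \cdot 292291 + 217752} = \sqrt{877070881007 + 217752} = \sqrt{877071098759}$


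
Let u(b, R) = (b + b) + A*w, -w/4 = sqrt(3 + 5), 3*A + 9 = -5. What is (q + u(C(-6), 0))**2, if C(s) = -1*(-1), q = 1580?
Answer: 22549604/9 + 354368*sqrt(2)/3 ≈ 2.6726e+6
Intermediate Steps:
A = -14/3 (A = -3 + (1/3)*(-5) = -3 - 5/3 = -14/3 ≈ -4.6667)
C(s) = 1
w = -8*sqrt(2) (w = -4*sqrt(3 + 5) = -8*sqrt(2) ≈ -11.314)
u(b, R) = 2*b + 112*sqrt(2)/3 (u(b, R) = (b + b) - (-112)*sqrt(2)/3 = 2*b + 112*sqrt(2)/3)
(q + u(C(-6), 0))**2 = (1580 + (2*1 + 112*sqrt(2)/3))**2 = (1580 + (2 + 112*sqrt(2)/3))**2 = (1582 + 112*sqrt(2)/3)**2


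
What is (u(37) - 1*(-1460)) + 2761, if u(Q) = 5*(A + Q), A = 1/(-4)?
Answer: 17619/4 ≈ 4404.8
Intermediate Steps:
A = -1/4 (A = 1*(-1/4) = -1/4 ≈ -0.25000)
u(Q) = -5/4 + 5*Q (u(Q) = 5*(-1/4 + Q) = -5/4 + 5*Q)
(u(37) - 1*(-1460)) + 2761 = ((-5/4 + 5*37) - 1*(-1460)) + 2761 = ((-5/4 + 185) + 1460) + 2761 = (735/4 + 1460) + 2761 = 6575/4 + 2761 = 17619/4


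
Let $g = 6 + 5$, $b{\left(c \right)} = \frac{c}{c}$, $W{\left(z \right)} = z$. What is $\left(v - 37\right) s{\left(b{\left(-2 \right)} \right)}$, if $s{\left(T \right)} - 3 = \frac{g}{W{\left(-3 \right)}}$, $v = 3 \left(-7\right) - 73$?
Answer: $\frac{262}{3} \approx 87.333$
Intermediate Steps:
$b{\left(c \right)} = 1$
$v = -94$ ($v = -21 - 73 = -94$)
$g = 11$
$s{\left(T \right)} = - \frac{2}{3}$ ($s{\left(T \right)} = 3 + \frac{11}{-3} = 3 + 11 \left(- \frac{1}{3}\right) = 3 - \frac{11}{3} = - \frac{2}{3}$)
$\left(v - 37\right) s{\left(b{\left(-2 \right)} \right)} = \left(-94 - 37\right) \left(- \frac{2}{3}\right) = \left(-131\right) \left(- \frac{2}{3}\right) = \frac{262}{3}$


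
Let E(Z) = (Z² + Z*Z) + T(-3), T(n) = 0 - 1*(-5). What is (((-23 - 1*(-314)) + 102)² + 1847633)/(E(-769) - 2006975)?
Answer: -1001041/412124 ≈ -2.4290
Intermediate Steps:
T(n) = 5 (T(n) = 0 + 5 = 5)
E(Z) = 5 + 2*Z² (E(Z) = (Z² + Z*Z) + 5 = (Z² + Z²) + 5 = 2*Z² + 5 = 5 + 2*Z²)
(((-23 - 1*(-314)) + 102)² + 1847633)/(E(-769) - 2006975) = (((-23 - 1*(-314)) + 102)² + 1847633)/((5 + 2*(-769)²) - 2006975) = (((-23 + 314) + 102)² + 1847633)/((5 + 2*591361) - 2006975) = ((291 + 102)² + 1847633)/((5 + 1182722) - 2006975) = (393² + 1847633)/(1182727 - 2006975) = (154449 + 1847633)/(-824248) = 2002082*(-1/824248) = -1001041/412124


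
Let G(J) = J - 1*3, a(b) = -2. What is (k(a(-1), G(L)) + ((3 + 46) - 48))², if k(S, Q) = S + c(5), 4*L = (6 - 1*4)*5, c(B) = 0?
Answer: 1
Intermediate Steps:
L = 5/2 (L = ((6 - 1*4)*5)/4 = ((6 - 4)*5)/4 = (2*5)/4 = (¼)*10 = 5/2 ≈ 2.5000)
G(J) = -3 + J (G(J) = J - 3 = -3 + J)
k(S, Q) = S (k(S, Q) = S + 0 = S)
(k(a(-1), G(L)) + ((3 + 46) - 48))² = (-2 + ((3 + 46) - 48))² = (-2 + (49 - 48))² = (-2 + 1)² = (-1)² = 1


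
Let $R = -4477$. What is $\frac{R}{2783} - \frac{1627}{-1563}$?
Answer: $- \frac{20410}{35949} \approx -0.56775$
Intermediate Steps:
$\frac{R}{2783} - \frac{1627}{-1563} = - \frac{4477}{2783} - \frac{1627}{-1563} = \left(-4477\right) \frac{1}{2783} - - \frac{1627}{1563} = - \frac{37}{23} + \frac{1627}{1563} = - \frac{20410}{35949}$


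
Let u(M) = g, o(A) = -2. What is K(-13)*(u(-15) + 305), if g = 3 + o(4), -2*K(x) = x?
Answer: 1989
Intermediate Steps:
K(x) = -x/2
g = 1 (g = 3 - 2 = 1)
u(M) = 1
K(-13)*(u(-15) + 305) = (-1/2*(-13))*(1 + 305) = (13/2)*306 = 1989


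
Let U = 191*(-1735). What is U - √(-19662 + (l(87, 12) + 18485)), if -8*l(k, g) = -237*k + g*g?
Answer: -331385 - √22118/4 ≈ -3.3142e+5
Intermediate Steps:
l(k, g) = -g²/8 + 237*k/8 (l(k, g) = -(-237*k + g*g)/8 = -(-237*k + g²)/8 = -(g² - 237*k)/8 = -g²/8 + 237*k/8)
U = -331385
U - √(-19662 + (l(87, 12) + 18485)) = -331385 - √(-19662 + ((-⅛*12² + (237/8)*87) + 18485)) = -331385 - √(-19662 + ((-⅛*144 + 20619/8) + 18485)) = -331385 - √(-19662 + ((-18 + 20619/8) + 18485)) = -331385 - √(-19662 + (20475/8 + 18485)) = -331385 - √(-19662 + 168355/8) = -331385 - √(11059/8) = -331385 - √22118/4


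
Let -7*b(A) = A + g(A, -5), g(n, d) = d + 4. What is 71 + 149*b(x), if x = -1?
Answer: 795/7 ≈ 113.57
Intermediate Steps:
g(n, d) = 4 + d
b(A) = ⅐ - A/7 (b(A) = -(A + (4 - 5))/7 = -(A - 1)/7 = -(-1 + A)/7 = ⅐ - A/7)
71 + 149*b(x) = 71 + 149*(⅐ - ⅐*(-1)) = 71 + 149*(⅐ + ⅐) = 71 + 149*(2/7) = 71 + 298/7 = 795/7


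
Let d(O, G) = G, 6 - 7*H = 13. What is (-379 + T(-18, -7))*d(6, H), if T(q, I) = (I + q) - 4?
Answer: 408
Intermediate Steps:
H = -1 (H = 6/7 - ⅐*13 = 6/7 - 13/7 = -1)
T(q, I) = -4 + I + q
(-379 + T(-18, -7))*d(6, H) = (-379 + (-4 - 7 - 18))*(-1) = (-379 - 29)*(-1) = -408*(-1) = 408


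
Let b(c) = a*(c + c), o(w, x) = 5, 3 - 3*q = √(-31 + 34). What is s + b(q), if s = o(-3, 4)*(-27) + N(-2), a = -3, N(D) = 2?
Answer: -139 + 2*√3 ≈ -135.54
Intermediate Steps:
q = 1 - √3/3 (q = 1 - √(-31 + 34)/3 = 1 - √3/3 ≈ 0.42265)
b(c) = -6*c (b(c) = -3*(c + c) = -6*c)
s = -133 (s = 5*(-27) + 2 = -135 + 2 = -133)
s + b(q) = -133 - 6*(1 - √3/3) = -133 + (-6 + 2*√3) = -139 + 2*√3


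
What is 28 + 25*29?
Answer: 753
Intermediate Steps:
28 + 25*29 = 28 + 725 = 753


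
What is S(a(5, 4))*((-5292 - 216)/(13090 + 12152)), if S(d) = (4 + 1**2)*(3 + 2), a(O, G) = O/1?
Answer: -22950/4207 ≈ -5.4552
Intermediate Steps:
a(O, G) = O (a(O, G) = O*1 = O)
S(d) = 25 (S(d) = (4 + 1)*5 = 5*5 = 25)
S(a(5, 4))*((-5292 - 216)/(13090 + 12152)) = 25*((-5292 - 216)/(13090 + 12152)) = 25*(-5508/25242) = 25*(-5508*1/25242) = 25*(-918/4207) = -22950/4207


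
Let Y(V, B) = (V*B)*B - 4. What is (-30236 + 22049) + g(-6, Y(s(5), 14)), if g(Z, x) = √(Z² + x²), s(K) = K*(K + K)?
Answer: -8187 + 2*√23990413 ≈ 1609.0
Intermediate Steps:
s(K) = 2*K² (s(K) = K*(2*K) = 2*K²)
Y(V, B) = -4 + V*B² (Y(V, B) = (B*V)*B - 4 = V*B² - 4 = -4 + V*B²)
(-30236 + 22049) + g(-6, Y(s(5), 14)) = (-30236 + 22049) + √((-6)² + (-4 + (2*5²)*14²)²) = -8187 + √(36 + (-4 + (2*25)*196)²) = -8187 + √(36 + (-4 + 50*196)²) = -8187 + √(36 + (-4 + 9800)²) = -8187 + √(36 + 9796²) = -8187 + √(36 + 95961616) = -8187 + √95961652 = -8187 + 2*√23990413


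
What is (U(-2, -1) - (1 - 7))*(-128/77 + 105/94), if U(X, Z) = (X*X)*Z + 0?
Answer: -3947/3619 ≈ -1.0906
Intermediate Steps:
U(X, Z) = Z*X² (U(X, Z) = X²*Z + 0 = Z*X² + 0 = Z*X²)
(U(-2, -1) - (1 - 7))*(-128/77 + 105/94) = (-1*(-2)² - (1 - 7))*(-128/77 + 105/94) = (-1*4 - 1*(-6))*(-128*1/77 + 105*(1/94)) = (-4 + 6)*(-128/77 + 105/94) = 2*(-3947/7238) = -3947/3619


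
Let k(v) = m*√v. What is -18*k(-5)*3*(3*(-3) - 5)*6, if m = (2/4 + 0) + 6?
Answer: 29484*I*√5 ≈ 65928.0*I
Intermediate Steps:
m = 13/2 (m = (2*(¼) + 0) + 6 = (½ + 0) + 6 = ½ + 6 = 13/2 ≈ 6.5000)
k(v) = 13*√v/2
-18*k(-5)*3*(3*(-3) - 5)*6 = -18*(13*√(-5)/2)*3*(3*(-3) - 5)*6 = -18*(13*(I*√5)/2)*3*(-9 - 5)*6 = -18*(13*I*√5/2)*3*(-14*6) = -18*39*I*√5/2*(-84) = -(-29484)*I*√5 = 29484*I*√5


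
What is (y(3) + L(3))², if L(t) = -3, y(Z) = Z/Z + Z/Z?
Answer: 1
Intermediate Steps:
y(Z) = 2 (y(Z) = 1 + 1 = 2)
(y(3) + L(3))² = (2 - 3)² = (-1)² = 1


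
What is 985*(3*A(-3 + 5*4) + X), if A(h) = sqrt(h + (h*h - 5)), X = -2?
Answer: -1970 + 2955*sqrt(301) ≈ 49297.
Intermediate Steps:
A(h) = sqrt(-5 + h + h**2) (A(h) = sqrt(h + (h**2 - 5)) = sqrt(h + (-5 + h**2)) = sqrt(-5 + h + h**2))
985*(3*A(-3 + 5*4) + X) = 985*(3*sqrt(-5 + (-3 + 5*4) + (-3 + 5*4)**2) - 2) = 985*(3*sqrt(-5 + (-3 + 20) + (-3 + 20)**2) - 2) = 985*(3*sqrt(-5 + 17 + 17**2) - 2) = 985*(3*sqrt(-5 + 17 + 289) - 2) = 985*(3*sqrt(301) - 2) = 985*(-2 + 3*sqrt(301)) = -1970 + 2955*sqrt(301)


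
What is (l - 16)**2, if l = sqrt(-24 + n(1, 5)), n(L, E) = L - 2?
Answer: 231 - 160*I ≈ 231.0 - 160.0*I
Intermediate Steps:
n(L, E) = -2 + L
l = 5*I (l = sqrt(-24 + (-2 + 1)) = sqrt(-24 - 1) = sqrt(-25) = 5*I ≈ 5.0*I)
(l - 16)**2 = (5*I - 16)**2 = (-16 + 5*I)**2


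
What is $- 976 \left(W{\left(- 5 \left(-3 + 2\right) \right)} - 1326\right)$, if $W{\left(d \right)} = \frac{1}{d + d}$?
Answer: $\frac{6470392}{5} \approx 1.2941 \cdot 10^{6}$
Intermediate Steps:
$W{\left(d \right)} = \frac{1}{2 d}$
$- 976 \left(W{\left(- 5 \left(-3 + 2\right) \right)} - 1326\right) = - 976 \left(\frac{1}{2 \left(- 5 \left(-3 + 2\right)\right)} - 1326\right) = - 976 \left(\frac{1}{2 \left(\left(-5\right) \left(-1\right)\right)} - 1326\right) = - 976 \left(\frac{1}{2 \cdot 5} - 1326\right) = - 976 \left(\frac{1}{2} \cdot \frac{1}{5} - 1326\right) = - 976 \left(\frac{1}{10} - 1326\right) = \left(-976\right) \left(- \frac{13259}{10}\right) = \frac{6470392}{5}$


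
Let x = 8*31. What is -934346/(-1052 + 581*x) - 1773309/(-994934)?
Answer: -84495697130/17788922453 ≈ -4.7499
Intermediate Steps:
x = 248
-934346/(-1052 + 581*x) - 1773309/(-994934) = -934346/(-1052 + 581*248) - 1773309/(-994934) = -934346/(-1052 + 144088) - 1773309*(-1/994934) = -934346/143036 + 1773309/994934 = -934346*1/143036 + 1773309/994934 = -467173/71518 + 1773309/994934 = -84495697130/17788922453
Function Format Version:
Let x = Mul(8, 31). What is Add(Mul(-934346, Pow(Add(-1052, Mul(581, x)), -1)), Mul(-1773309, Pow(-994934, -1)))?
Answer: Rational(-84495697130, 17788922453) ≈ -4.7499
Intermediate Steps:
x = 248
Add(Mul(-934346, Pow(Add(-1052, Mul(581, x)), -1)), Mul(-1773309, Pow(-994934, -1))) = Add(Mul(-934346, Pow(Add(-1052, Mul(581, 248)), -1)), Mul(-1773309, Pow(-994934, -1))) = Add(Mul(-934346, Pow(Add(-1052, 144088), -1)), Mul(-1773309, Rational(-1, 994934))) = Add(Mul(-934346, Pow(143036, -1)), Rational(1773309, 994934)) = Add(Mul(-934346, Rational(1, 143036)), Rational(1773309, 994934)) = Add(Rational(-467173, 71518), Rational(1773309, 994934)) = Rational(-84495697130, 17788922453)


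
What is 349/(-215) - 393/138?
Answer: -44219/9890 ≈ -4.4711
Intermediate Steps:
349/(-215) - 393/138 = 349*(-1/215) - 393*1/138 = -349/215 - 131/46 = -44219/9890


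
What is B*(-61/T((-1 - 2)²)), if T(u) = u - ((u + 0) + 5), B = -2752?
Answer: -167872/5 ≈ -33574.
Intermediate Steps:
T(u) = -5 (T(u) = u - (u + 5) = u - (5 + u) = u + (-5 - u) = -5)
B*(-61/T((-1 - 2)²)) = -(-167872)/(-5) = -(-167872)*(-1)/5 = -2752*61/5 = -167872/5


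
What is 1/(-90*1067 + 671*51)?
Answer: -1/61809 ≈ -1.6179e-5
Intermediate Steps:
1/(-90*1067 + 671*51) = 1/(-96030 + 34221) = 1/(-61809) = -1/61809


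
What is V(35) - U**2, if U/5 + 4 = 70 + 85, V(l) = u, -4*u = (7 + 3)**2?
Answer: -570050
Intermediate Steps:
u = -25 (u = -(7 + 3)**2/4 = -1/4*10**2 = -1/4*100 = -25)
V(l) = -25
U = 755 (U = -20 + 5*(70 + 85) = -20 + 5*155 = -20 + 775 = 755)
V(35) - U**2 = -25 - 1*755**2 = -25 - 1*570025 = -25 - 570025 = -570050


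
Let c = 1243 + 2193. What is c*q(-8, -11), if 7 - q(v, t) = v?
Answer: 51540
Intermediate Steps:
q(v, t) = 7 - v
c = 3436
c*q(-8, -11) = 3436*(7 - 1*(-8)) = 3436*(7 + 8) = 3436*15 = 51540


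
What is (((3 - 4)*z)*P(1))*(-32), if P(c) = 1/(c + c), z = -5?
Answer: -80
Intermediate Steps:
P(c) = 1/(2*c)
(((3 - 4)*z)*P(1))*(-32) = (((3 - 4)*(-5))*((½)/1))*(-32) = ((-1*(-5))*((½)*1))*(-32) = (5*(½))*(-32) = (5/2)*(-32) = -80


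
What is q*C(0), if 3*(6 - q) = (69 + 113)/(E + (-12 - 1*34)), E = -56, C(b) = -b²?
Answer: 0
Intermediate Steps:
q = 1009/153 (q = 6 - (69 + 113)/(3*(-56 + (-12 - 1*34))) = 6 - 182/(3*(-56 + (-12 - 34))) = 6 - 182/(3*(-56 - 46)) = 6 - 182/(3*(-102)) = 6 - 182*(-1)/(3*102) = 6 - ⅓*(-91/51) = 6 + 91/153 = 1009/153 ≈ 6.5948)
q*C(0) = 1009*(-1*0²)/153 = 1009*(-1*0)/153 = (1009/153)*0 = 0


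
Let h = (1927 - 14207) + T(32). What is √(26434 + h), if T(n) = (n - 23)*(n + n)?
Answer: √14730 ≈ 121.37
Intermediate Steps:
T(n) = 2*n*(-23 + n) (T(n) = (-23 + n)*(2*n) = 2*n*(-23 + n))
h = -11704 (h = (1927 - 14207) + 2*32*(-23 + 32) = -12280 + 2*32*9 = -12280 + 576 = -11704)
√(26434 + h) = √(26434 - 11704) = √14730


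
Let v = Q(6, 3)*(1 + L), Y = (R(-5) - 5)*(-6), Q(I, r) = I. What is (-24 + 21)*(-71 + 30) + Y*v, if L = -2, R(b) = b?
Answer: -237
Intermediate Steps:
Y = 60 (Y = (-5 - 5)*(-6) = -10*(-6) = 60)
v = -6 (v = 6*(1 - 2) = 6*(-1) = -6)
(-24 + 21)*(-71 + 30) + Y*v = (-24 + 21)*(-71 + 30) + 60*(-6) = -3*(-41) - 360 = 123 - 360 = -237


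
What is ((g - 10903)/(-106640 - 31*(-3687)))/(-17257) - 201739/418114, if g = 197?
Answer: -1402772602733/2907803499094 ≈ -0.48242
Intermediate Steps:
((g - 10903)/(-106640 - 31*(-3687)))/(-17257) - 201739/418114 = ((197 - 10903)/(-106640 - 31*(-3687)))/(-17257) - 201739/418114 = -10706/(-106640 + 114297)*(-1/17257) - 201739*1/418114 = -10706/7657*(-1/17257) - 201739/418114 = 10706/132136849 - 201739/418114 = -1402772602733/2907803499094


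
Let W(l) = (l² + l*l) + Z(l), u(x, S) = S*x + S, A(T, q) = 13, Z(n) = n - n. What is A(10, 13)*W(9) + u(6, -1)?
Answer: 2099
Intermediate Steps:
Z(n) = 0
u(x, S) = S + S*x
W(l) = 2*l² (W(l) = (l² + l*l) + 0 = (l² + l²) + 0 = 2*l² + 0 = 2*l²)
A(10, 13)*W(9) + u(6, -1) = 13*(2*9²) - (1 + 6) = 13*(2*81) - 1*7 = 13*162 - 7 = 2106 - 7 = 2099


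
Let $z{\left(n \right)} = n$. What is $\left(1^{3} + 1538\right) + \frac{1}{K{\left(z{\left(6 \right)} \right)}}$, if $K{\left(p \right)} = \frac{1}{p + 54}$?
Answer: $1599$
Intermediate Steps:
$K{\left(p \right)} = \frac{1}{54 + p}$
$\left(1^{3} + 1538\right) + \frac{1}{K{\left(z{\left(6 \right)} \right)}} = \left(1^{3} + 1538\right) + \frac{1}{\frac{1}{54 + 6}} = \left(1 + 1538\right) + \frac{1}{\frac{1}{60}} = 1539 + \frac{1}{\frac{1}{60}} = 1539 + 60 = 1599$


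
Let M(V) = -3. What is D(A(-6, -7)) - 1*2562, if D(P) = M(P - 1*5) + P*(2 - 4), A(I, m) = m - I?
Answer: -2563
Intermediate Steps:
D(P) = -3 - 2*P (D(P) = -3 + P*(2 - 4) = -3 + P*(-2) = -3 - 2*P)
D(A(-6, -7)) - 1*2562 = (-3 - 2*(-7 - 1*(-6))) - 1*2562 = (-3 - 2*(-7 + 6)) - 2562 = (-3 - 2*(-1)) - 2562 = (-3 + 2) - 2562 = -1 - 2562 = -2563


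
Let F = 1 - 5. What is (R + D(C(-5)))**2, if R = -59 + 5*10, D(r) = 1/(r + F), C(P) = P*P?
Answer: 35344/441 ≈ 80.145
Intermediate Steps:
F = -4
C(P) = P**2
D(r) = 1/(-4 + r) (D(r) = 1/(r - 4) = 1/(-4 + r))
R = -9 (R = -59 + 50 = -9)
(R + D(C(-5)))**2 = (-9 + 1/(-4 + (-5)**2))**2 = (-9 + 1/(-4 + 25))**2 = (-9 + 1/21)**2 = (-188/21)**2 = 35344/441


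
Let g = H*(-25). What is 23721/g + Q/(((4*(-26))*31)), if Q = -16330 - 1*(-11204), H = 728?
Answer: 161699/564200 ≈ 0.28660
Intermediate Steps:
Q = -5126 (Q = -16330 + 11204 = -5126)
g = -18200 (g = 728*(-25) = -18200)
23721/g + Q/(((4*(-26))*31)) = 23721/(-18200) - 5126/((4*(-26))*31) = 23721*(-1/18200) - 5126/((-104*31)) = -23721/18200 - 5126/(-3224) = -23721/18200 - 5126*(-1/3224) = -23721/18200 + 2563/1612 = 161699/564200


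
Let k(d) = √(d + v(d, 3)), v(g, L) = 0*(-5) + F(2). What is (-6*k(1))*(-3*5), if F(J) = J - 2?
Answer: 90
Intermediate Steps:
F(J) = -2 + J
v(g, L) = 0 (v(g, L) = 0*(-5) + (-2 + 2) = 0 + 0 = 0)
k(d) = √d (k(d) = √(d + 0) = √d)
(-6*k(1))*(-3*5) = (-6*√1)*(-3*5) = -6*1*(-15) = -6*(-15) = 90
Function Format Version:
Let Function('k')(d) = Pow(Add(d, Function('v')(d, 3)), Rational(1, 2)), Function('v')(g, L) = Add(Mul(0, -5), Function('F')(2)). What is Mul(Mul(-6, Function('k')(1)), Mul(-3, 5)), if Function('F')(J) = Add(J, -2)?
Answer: 90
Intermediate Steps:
Function('F')(J) = Add(-2, J)
Function('v')(g, L) = 0 (Function('v')(g, L) = Add(Mul(0, -5), Add(-2, 2)) = Add(0, 0) = 0)
Function('k')(d) = Pow(d, Rational(1, 2)) (Function('k')(d) = Pow(Add(d, 0), Rational(1, 2)) = Pow(d, Rational(1, 2)))
Mul(Mul(-6, Function('k')(1)), Mul(-3, 5)) = Mul(Mul(-6, Pow(1, Rational(1, 2))), Mul(-3, 5)) = Mul(Mul(-6, 1), -15) = Mul(-6, -15) = 90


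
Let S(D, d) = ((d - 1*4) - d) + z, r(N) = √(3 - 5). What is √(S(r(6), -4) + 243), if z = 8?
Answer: √247 ≈ 15.716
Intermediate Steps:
r(N) = I*√2 (r(N) = √(-2) = I*√2)
S(D, d) = 4 (S(D, d) = ((d - 1*4) - d) + 8 = ((d - 4) - d) + 8 = ((-4 + d) - d) + 8 = -4 + 8 = 4)
√(S(r(6), -4) + 243) = √(4 + 243) = √247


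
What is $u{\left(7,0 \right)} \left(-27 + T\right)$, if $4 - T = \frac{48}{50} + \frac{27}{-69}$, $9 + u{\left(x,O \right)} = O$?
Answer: $\frac{121968}{575} \approx 212.12$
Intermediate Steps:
$u{\left(x,O \right)} = -9 + O$
$T = \frac{1973}{575}$ ($T = 4 - \left(\frac{48}{50} + \frac{27}{-69}\right) = 4 - \left(48 \cdot \frac{1}{50} + 27 \left(- \frac{1}{69}\right)\right) = 4 - \left(\frac{24}{25} - \frac{9}{23}\right) = 4 - \frac{327}{575} = \frac{1973}{575} \approx 3.4313$)
$u{\left(7,0 \right)} \left(-27 + T\right) = \left(-9 + 0\right) \left(-27 + \frac{1973}{575}\right) = \left(-9\right) \left(- \frac{13552}{575}\right) = \frac{121968}{575}$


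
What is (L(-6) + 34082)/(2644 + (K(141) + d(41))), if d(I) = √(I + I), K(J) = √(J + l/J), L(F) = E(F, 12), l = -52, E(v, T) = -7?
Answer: 4804575/(372804 + √2795889 + 141*√82) ≈ 12.787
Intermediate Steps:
L(F) = -7
K(J) = √(J - 52/J)
d(I) = √2*√I (d(I) = √(2*I) = √2*√I)
(L(-6) + 34082)/(2644 + (K(141) + d(41))) = (-7 + 34082)/(2644 + (√(141 - 52/141) + √2*√41)) = 34075/(2644 + (√(141 - 52*1/141) + √82)) = 34075/(2644 + (√(141 - 52/141) + √82)) = 34075/(2644 + (√(19829/141) + √82)) = 34075/(2644 + (√2795889/141 + √82)) = 34075/(2644 + (√82 + √2795889/141)) = 34075/(2644 + √82 + √2795889/141)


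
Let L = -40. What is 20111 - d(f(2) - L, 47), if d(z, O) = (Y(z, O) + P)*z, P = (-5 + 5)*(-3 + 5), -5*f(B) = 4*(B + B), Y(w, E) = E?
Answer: 91907/5 ≈ 18381.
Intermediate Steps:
f(B) = -8*B/5 (f(B) = -4*(B + B)/5 = -4*2*B/5 = -8*B/5)
P = 0 (P = 0*2 = 0)
d(z, O) = O*z (d(z, O) = (O + 0)*z = O*z)
20111 - d(f(2) - L, 47) = 20111 - 47*(-8/5*2 - 1*(-40)) = 20111 - 47*(-16/5 + 40) = 20111 - 47*184/5 = 20111 - 1*8648/5 = 20111 - 8648/5 = 91907/5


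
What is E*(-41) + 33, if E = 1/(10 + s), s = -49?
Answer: 1328/39 ≈ 34.051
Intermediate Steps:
E = -1/39 (E = 1/(10 - 49) = 1/(-39) = -1/39 ≈ -0.025641)
E*(-41) + 33 = -1/39*(-41) + 33 = 41/39 + 33 = 1328/39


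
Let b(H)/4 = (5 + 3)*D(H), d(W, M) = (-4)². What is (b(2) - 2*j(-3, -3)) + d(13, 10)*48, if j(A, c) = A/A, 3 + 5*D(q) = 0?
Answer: 3734/5 ≈ 746.80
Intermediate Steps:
D(q) = -⅗ (D(q) = -⅗ + (⅕)*0 = -⅗ + 0 = -⅗)
j(A, c) = 1
d(W, M) = 16
b(H) = -96/5 (b(H) = 4*((5 + 3)*(-⅗)) = 4*(8*(-⅗)) = 4*(-24/5) = -96/5)
(b(2) - 2*j(-3, -3)) + d(13, 10)*48 = (-96/5 - 2*1) + 16*48 = (-96/5 - 2) + 768 = -106/5 + 768 = 3734/5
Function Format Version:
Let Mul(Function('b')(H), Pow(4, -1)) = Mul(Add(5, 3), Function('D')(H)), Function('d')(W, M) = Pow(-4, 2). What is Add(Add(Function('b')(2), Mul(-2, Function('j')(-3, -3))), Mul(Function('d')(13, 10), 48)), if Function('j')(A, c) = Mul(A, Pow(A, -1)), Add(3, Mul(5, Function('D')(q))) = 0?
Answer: Rational(3734, 5) ≈ 746.80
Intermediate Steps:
Function('D')(q) = Rational(-3, 5) (Function('D')(q) = Add(Rational(-3, 5), Mul(Rational(1, 5), 0)) = Add(Rational(-3, 5), 0) = Rational(-3, 5))
Function('j')(A, c) = 1
Function('d')(W, M) = 16
Function('b')(H) = Rational(-96, 5) (Function('b')(H) = Mul(4, Mul(Add(5, 3), Rational(-3, 5))) = Mul(4, Mul(8, Rational(-3, 5))) = Mul(4, Rational(-24, 5)) = Rational(-96, 5))
Add(Add(Function('b')(2), Mul(-2, Function('j')(-3, -3))), Mul(Function('d')(13, 10), 48)) = Add(Add(Rational(-96, 5), Mul(-2, 1)), Mul(16, 48)) = Add(Add(Rational(-96, 5), -2), 768) = Add(Rational(-106, 5), 768) = Rational(3734, 5)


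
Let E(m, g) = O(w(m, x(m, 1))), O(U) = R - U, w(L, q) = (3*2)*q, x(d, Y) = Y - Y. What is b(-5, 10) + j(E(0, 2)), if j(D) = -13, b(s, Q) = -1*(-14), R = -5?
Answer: 1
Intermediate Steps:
x(d, Y) = 0
w(L, q) = 6*q
b(s, Q) = 14
O(U) = -5 - U
E(m, g) = -5 (E(m, g) = -5 - 6*0 = -5 - 1*0 = -5 + 0 = -5)
b(-5, 10) + j(E(0, 2)) = 14 - 13 = 1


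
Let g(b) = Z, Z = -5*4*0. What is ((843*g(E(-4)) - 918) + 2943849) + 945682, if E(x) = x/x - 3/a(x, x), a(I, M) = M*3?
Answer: 3888613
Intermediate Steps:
a(I, M) = 3*M
Z = 0 (Z = -20*0 = 0)
E(x) = 1 - 1/x (E(x) = x/x - 3*1/(3*x) = 1 - 1/x)
g(b) = 0
((843*g(E(-4)) - 918) + 2943849) + 945682 = ((843*0 - 918) + 2943849) + 945682 = ((0 - 918) + 2943849) + 945682 = (-918 + 2943849) + 945682 = 2942931 + 945682 = 3888613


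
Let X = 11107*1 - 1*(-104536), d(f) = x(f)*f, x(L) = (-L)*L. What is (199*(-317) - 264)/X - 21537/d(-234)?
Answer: -90461070331/164635850808 ≈ -0.54946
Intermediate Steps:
x(L) = -L²
d(f) = -f³ (d(f) = (-f²)*f = -f³)
X = 115643 (X = 11107 + 104536 = 115643)
(199*(-317) - 264)/X - 21537/d(-234) = (199*(-317) - 264)/115643 - 21537/((-1*(-234)³)) = (-63083 - 264)*(1/115643) - 21537/((-1*(-12812904))) = -63347*1/115643 - 21537/12812904 = -63347/115643 - 21537*1/12812904 = -63347/115643 - 2393/1423656 = -90461070331/164635850808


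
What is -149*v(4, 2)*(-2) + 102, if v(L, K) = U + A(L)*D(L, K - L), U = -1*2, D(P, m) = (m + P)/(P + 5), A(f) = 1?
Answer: -3850/9 ≈ -427.78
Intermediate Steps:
D(P, m) = (P + m)/(5 + P)
U = -2
v(L, K) = -2 + K/(5 + L) (v(L, K) = -2 + 1*((L + (K - L))/(5 + L)) = -2 + 1*(K/(5 + L)) = -2 + K/(5 + L))
-149*v(4, 2)*(-2) + 102 = -149*(-10 + 2 - 2*4)/(5 + 4)*(-2) + 102 = -149*(-10 + 2 - 8)/9*(-2) + 102 = -149*(1/9)*(-16)*(-2) + 102 = -(-2384)*(-2)/9 + 102 = -149*32/9 + 102 = -4768/9 + 102 = -3850/9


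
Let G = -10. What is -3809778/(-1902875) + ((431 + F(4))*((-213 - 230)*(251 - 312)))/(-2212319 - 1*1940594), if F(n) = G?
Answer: -5826729080311/7902474324875 ≈ -0.73733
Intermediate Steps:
F(n) = -10
-3809778/(-1902875) + ((431 + F(4))*((-213 - 230)*(251 - 312)))/(-2212319 - 1*1940594) = -3809778/(-1902875) + ((431 - 10)*((-213 - 230)*(251 - 312)))/(-2212319 - 1*1940594) = -3809778*(-1/1902875) + (421*(-443*(-61)))/(-2212319 - 1940594) = 3809778/1902875 + (421*27023)/(-4152913) = 3809778/1902875 + 11376683*(-1/4152913) = 3809778/1902875 - 11376683/4152913 = -5826729080311/7902474324875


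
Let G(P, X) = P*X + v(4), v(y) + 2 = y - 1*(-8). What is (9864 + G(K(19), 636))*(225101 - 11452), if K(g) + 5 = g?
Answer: 4011900922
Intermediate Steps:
v(y) = 6 + y (v(y) = -2 + (y - 1*(-8)) = -2 + (y + 8) = -2 + (8 + y) = 6 + y)
K(g) = -5 + g
G(P, X) = 10 + P*X (G(P, X) = P*X + (6 + 4) = P*X + 10 = 10 + P*X)
(9864 + G(K(19), 636))*(225101 - 11452) = (9864 + (10 + (-5 + 19)*636))*(225101 - 11452) = (9864 + (10 + 14*636))*213649 = (9864 + (10 + 8904))*213649 = (9864 + 8914)*213649 = 18778*213649 = 4011900922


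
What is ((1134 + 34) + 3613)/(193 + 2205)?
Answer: 4781/2398 ≈ 1.9937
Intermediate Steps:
((1134 + 34) + 3613)/(193 + 2205) = (1168 + 3613)/2398 = 4781*(1/2398) = 4781/2398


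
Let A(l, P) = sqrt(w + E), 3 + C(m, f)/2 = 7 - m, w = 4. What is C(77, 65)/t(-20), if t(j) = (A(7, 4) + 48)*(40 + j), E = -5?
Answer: -1752/11525 + 73*I/23050 ≈ -0.15202 + 0.003167*I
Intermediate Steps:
C(m, f) = 8 - 2*m (C(m, f) = -6 + 2*(7 - m) = -6 + (14 - 2*m) = 8 - 2*m)
A(l, P) = I (A(l, P) = sqrt(4 - 5) = sqrt(-1) = I)
t(j) = (40 + j)*(48 + I) (t(j) = (I + 48)*(40 + j) = (48 + I)*(40 + j) = (40 + j)*(48 + I))
C(77, 65)/t(-20) = (8 - 2*77)/(1920 + 40*I - 20*(48 + I)) = (8 - 154)/(1920 + 40*I + (-960 - 20*I)) = -146*(960 - 20*I)/922000 = -73*(960 - 20*I)/461000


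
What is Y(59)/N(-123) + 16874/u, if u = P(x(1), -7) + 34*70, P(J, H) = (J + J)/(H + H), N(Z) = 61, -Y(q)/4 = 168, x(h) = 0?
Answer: -285023/72590 ≈ -3.9265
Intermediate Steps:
Y(q) = -672 (Y(q) = -4*168 = -672)
P(J, H) = J/H (P(J, H) = (2*J)/((2*H)) = (2*J)*(1/(2*H)) = J/H)
u = 2380 (u = 0/(-7) + 34*70 = 0*(-⅐) + 2380 = 0 + 2380 = 2380)
Y(59)/N(-123) + 16874/u = -672/61 + 16874/2380 = -672*1/61 + 16874*(1/2380) = -672/61 + 8437/1190 = -285023/72590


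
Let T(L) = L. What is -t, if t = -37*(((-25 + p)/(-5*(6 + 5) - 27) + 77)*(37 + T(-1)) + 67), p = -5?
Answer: 4326743/41 ≈ 1.0553e+5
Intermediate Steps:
t = -4326743/41 (t = -37*(((-25 - 5)/(-5*(6 + 5) - 27) + 77)*(37 - 1) + 67) = -37*((-30/(-5*11 - 27) + 77)*36 + 67) = -37*((-30/(-55 - 27) + 77)*36 + 67) = -37*((-30/(-82) + 77)*36 + 67) = -37*((-30*(-1/82) + 77)*36 + 67) = -37*((15/41 + 77)*36 + 67) = -37*((3172/41)*36 + 67) = -37*(114192/41 + 67) = -37*116939/41 = -4326743/41 ≈ -1.0553e+5)
-t = -1*(-4326743/41) = 4326743/41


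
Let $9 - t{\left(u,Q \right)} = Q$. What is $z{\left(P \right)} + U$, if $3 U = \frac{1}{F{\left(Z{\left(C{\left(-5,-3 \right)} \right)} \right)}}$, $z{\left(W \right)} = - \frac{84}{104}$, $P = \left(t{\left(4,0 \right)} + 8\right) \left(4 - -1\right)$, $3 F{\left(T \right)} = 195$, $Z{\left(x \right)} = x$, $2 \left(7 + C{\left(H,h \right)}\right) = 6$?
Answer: $- \frac{313}{390} \approx -0.80256$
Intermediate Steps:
$t{\left(u,Q \right)} = 9 - Q$
$C{\left(H,h \right)} = -4$ ($C{\left(H,h \right)} = -7 + \frac{1}{2} \cdot 6 = -7 + 3 = -4$)
$F{\left(T \right)} = 65$ ($F{\left(T \right)} = \frac{1}{3} \cdot 195 = 65$)
$P = 85$ ($P = \left(\left(9 - 0\right) + 8\right) \left(4 - -1\right) = \left(\left(9 + 0\right) + 8\right) \left(4 + 1\right) = \left(9 + 8\right) 5 = 17 \cdot 5 = 85$)
$z{\left(W \right)} = - \frac{21}{26}$ ($z{\left(W \right)} = \left(-84\right) \frac{1}{104} = - \frac{21}{26}$)
$U = \frac{1}{195}$ ($U = \frac{1}{3 \cdot 65} = \frac{1}{3} \cdot \frac{1}{65} = \frac{1}{195} \approx 0.0051282$)
$z{\left(P \right)} + U = - \frac{21}{26} + \frac{1}{195} = - \frac{313}{390}$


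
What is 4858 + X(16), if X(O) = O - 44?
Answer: 4830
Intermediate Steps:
X(O) = -44 + O
4858 + X(16) = 4858 + (-44 + 16) = 4858 - 28 = 4830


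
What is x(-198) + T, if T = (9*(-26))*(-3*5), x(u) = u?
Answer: 3312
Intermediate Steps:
T = 3510 (T = -234*(-15) = 3510)
x(-198) + T = -198 + 3510 = 3312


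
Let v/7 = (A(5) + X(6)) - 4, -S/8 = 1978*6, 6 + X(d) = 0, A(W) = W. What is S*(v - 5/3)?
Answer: 3481280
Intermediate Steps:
X(d) = -6 (X(d) = -6 + 0 = -6)
S = -94944 (S = -15824*6 = -8*11868 = -94944)
v = -35 (v = 7*((5 - 6) - 4) = 7*(-1 - 4) = 7*(-5) = -35)
S*(v - 5/3) = -94944*(-35 - 5/3) = -94944*(-110/3) = 3481280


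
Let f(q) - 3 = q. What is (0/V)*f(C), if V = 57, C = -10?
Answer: 0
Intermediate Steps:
f(q) = 3 + q
(0/V)*f(C) = (0/57)*(3 - 10) = (0*(1/57))*(-7) = 0*(-7) = 0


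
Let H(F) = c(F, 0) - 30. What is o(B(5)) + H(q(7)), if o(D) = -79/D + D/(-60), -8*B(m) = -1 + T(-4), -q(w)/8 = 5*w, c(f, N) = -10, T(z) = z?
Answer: -79877/480 ≈ -166.41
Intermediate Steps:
q(w) = -40*w
B(m) = 5/8 (B(m) = -(-1 - 4)/8 = -⅛*(-5) = 5/8)
H(F) = -40 (H(F) = -10 - 30 = -40)
o(D) = -79/D - D/60 (o(D) = -79/D + D*(-1/60) = -79/D - D/60)
o(B(5)) + H(q(7)) = (-79/5/8 - 1/60*5/8) - 40 = (-79*8/5 - 1/96) - 40 = (-632/5 - 1/96) - 40 = -60677/480 - 40 = -79877/480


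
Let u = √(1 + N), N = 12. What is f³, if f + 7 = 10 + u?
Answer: (3 + √13)³ ≈ 288.22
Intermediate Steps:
u = √13 (u = √(1 + 12) = √13 ≈ 3.6056)
f = 3 + √13 (f = -7 + (10 + √13) = 3 + √13 ≈ 6.6056)
f³ = (3 + √13)³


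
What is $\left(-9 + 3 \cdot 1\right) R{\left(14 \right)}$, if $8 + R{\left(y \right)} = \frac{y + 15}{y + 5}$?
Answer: $\frac{738}{19} \approx 38.842$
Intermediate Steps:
$R{\left(y \right)} = -8 + \frac{15 + y}{5 + y}$ ($R{\left(y \right)} = -8 + \frac{y + 15}{y + 5} = -8 + \frac{15 + y}{5 + y}$)
$\left(-9 + 3 \cdot 1\right) R{\left(14 \right)} = \left(-9 + 3 \cdot 1\right) \frac{-25 - 98}{5 + 14} = \left(-9 + 3\right) \frac{-25 - 98}{19} = - 6 \cdot \frac{1}{19} \left(-123\right) = \left(-6\right) \left(- \frac{123}{19}\right) = \frac{738}{19}$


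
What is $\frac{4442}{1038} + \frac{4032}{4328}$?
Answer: $\frac{1463137}{280779} \approx 5.211$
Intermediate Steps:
$\frac{4442}{1038} + \frac{4032}{4328} = 4442 \cdot \frac{1}{1038} + 4032 \cdot \frac{1}{4328} = \frac{2221}{519} + \frac{504}{541} = \frac{1463137}{280779}$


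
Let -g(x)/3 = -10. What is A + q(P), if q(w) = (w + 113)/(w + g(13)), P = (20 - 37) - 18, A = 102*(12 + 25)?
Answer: 18792/5 ≈ 3758.4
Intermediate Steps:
g(x) = 30 (g(x) = -3*(-10) = 30)
A = 3774 (A = 102*37 = 3774)
P = -35 (P = -17 - 18 = -35)
q(w) = (113 + w)/(30 + w) (q(w) = (w + 113)/(w + 30) = (113 + w)/(30 + w))
A + q(P) = 3774 + (113 - 35)/(30 - 35) = 3774 + 78/(-5) = 3774 - 1/5*78 = 3774 - 78/5 = 18792/5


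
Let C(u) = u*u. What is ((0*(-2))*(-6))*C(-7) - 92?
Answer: -92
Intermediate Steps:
C(u) = u²
((0*(-2))*(-6))*C(-7) - 92 = ((0*(-2))*(-6))*(-7)² - 92 = (0*(-6))*49 - 92 = 0*49 - 92 = 0 - 92 = -92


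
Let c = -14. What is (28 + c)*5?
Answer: 70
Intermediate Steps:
(28 + c)*5 = (28 - 14)*5 = 14*5 = 70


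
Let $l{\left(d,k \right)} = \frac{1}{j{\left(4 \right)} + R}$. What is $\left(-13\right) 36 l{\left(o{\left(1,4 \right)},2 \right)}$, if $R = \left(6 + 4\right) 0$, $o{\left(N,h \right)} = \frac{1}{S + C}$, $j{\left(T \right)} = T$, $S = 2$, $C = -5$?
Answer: $-117$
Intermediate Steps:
$o{\left(N,h \right)} = - \frac{1}{3}$ ($o{\left(N,h \right)} = \frac{1}{2 - 5} = \frac{1}{-3} = - \frac{1}{3}$)
$R = 0$ ($R = 10 \cdot 0 = 0$)
$l{\left(d,k \right)} = \frac{1}{4}$ ($l{\left(d,k \right)} = \frac{1}{4 + 0} = \frac{1}{4}$)
$\left(-13\right) 36 l{\left(o{\left(1,4 \right)},2 \right)} = \left(-13\right) 36 \cdot \frac{1}{4} = \left(-468\right) \frac{1}{4} = -117$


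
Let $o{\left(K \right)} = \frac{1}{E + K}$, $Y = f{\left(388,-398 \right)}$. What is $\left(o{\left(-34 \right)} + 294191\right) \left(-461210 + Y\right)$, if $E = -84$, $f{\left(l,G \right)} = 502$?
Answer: $- \frac{7996632456098}{59} \approx -1.3554 \cdot 10^{11}$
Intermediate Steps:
$Y = 502$
$o{\left(K \right)} = \frac{1}{-84 + K}$
$\left(o{\left(-34 \right)} + 294191\right) \left(-461210 + Y\right) = \left(\frac{1}{-84 - 34} + 294191\right) \left(-461210 + 502\right) = \left(\frac{1}{-118} + 294191\right) \left(-460708\right) = \left(- \frac{1}{118} + 294191\right) \left(-460708\right) = \frac{34714537}{118} \left(-460708\right) = - \frac{7996632456098}{59}$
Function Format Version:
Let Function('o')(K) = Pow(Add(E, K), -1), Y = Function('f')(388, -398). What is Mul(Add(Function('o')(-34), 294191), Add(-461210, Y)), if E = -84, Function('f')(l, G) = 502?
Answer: Rational(-7996632456098, 59) ≈ -1.3554e+11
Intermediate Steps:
Y = 502
Function('o')(K) = Pow(Add(-84, K), -1)
Mul(Add(Function('o')(-34), 294191), Add(-461210, Y)) = Mul(Add(Pow(Add(-84, -34), -1), 294191), Add(-461210, 502)) = Mul(Add(Pow(-118, -1), 294191), -460708) = Mul(Add(Rational(-1, 118), 294191), -460708) = Mul(Rational(34714537, 118), -460708) = Rational(-7996632456098, 59)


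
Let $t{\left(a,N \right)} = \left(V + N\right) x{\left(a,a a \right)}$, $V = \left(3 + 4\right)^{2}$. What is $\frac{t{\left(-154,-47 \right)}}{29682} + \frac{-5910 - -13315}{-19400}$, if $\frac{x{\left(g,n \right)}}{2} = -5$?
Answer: $- \frac{226993}{593640} \approx -0.38237$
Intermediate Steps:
$x{\left(g,n \right)} = -10$ ($x{\left(g,n \right)} = 2 \left(-5\right) = -10$)
$V = 49$ ($V = 7^{2} = 49$)
$t{\left(a,N \right)} = -490 - 10 N$ ($t{\left(a,N \right)} = \left(49 + N\right) \left(-10\right) = -490 - 10 N$)
$\frac{t{\left(-154,-47 \right)}}{29682} + \frac{-5910 - -13315}{-19400} = \frac{-490 - -470}{29682} + \frac{-5910 - -13315}{-19400} = \left(-490 + 470\right) \frac{1}{29682} + \left(-5910 + 13315\right) \left(- \frac{1}{19400}\right) = \left(-20\right) \frac{1}{29682} + 7405 \left(- \frac{1}{19400}\right) = - \frac{10}{14841} - \frac{1481}{3880} = - \frac{226993}{593640}$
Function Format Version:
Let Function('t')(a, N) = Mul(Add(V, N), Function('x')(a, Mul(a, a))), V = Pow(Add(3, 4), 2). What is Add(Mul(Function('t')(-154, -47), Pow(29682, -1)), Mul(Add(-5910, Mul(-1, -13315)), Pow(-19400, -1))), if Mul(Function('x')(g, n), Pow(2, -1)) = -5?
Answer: Rational(-226993, 593640) ≈ -0.38237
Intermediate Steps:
Function('x')(g, n) = -10 (Function('x')(g, n) = Mul(2, -5) = -10)
V = 49 (V = Pow(7, 2) = 49)
Function('t')(a, N) = Add(-490, Mul(-10, N)) (Function('t')(a, N) = Mul(Add(49, N), -10) = Add(-490, Mul(-10, N)))
Add(Mul(Function('t')(-154, -47), Pow(29682, -1)), Mul(Add(-5910, Mul(-1, -13315)), Pow(-19400, -1))) = Add(Mul(Add(-490, Mul(-10, -47)), Pow(29682, -1)), Mul(Add(-5910, Mul(-1, -13315)), Pow(-19400, -1))) = Add(Mul(Add(-490, 470), Rational(1, 29682)), Mul(Add(-5910, 13315), Rational(-1, 19400))) = Add(Mul(-20, Rational(1, 29682)), Mul(7405, Rational(-1, 19400))) = Add(Rational(-10, 14841), Rational(-1481, 3880)) = Rational(-226993, 593640)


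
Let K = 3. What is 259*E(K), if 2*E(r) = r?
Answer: 777/2 ≈ 388.50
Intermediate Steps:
E(r) = r/2
259*E(K) = 259*((½)*3) = 259*(3/2) = 777/2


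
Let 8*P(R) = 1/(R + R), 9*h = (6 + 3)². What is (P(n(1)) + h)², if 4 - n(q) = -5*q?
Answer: 1682209/20736 ≈ 81.125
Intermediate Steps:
n(q) = 4 + 5*q (n(q) = 4 - (-5)*q = 4 + 5*q)
h = 9 (h = (6 + 3)²/9 = (⅑)*9² = (⅑)*81 = 9)
P(R) = 1/(16*R) (P(R) = 1/(8*(R + R)) = 1/(8*((2*R))) = (1/(2*R))/8 = 1/(16*R))
(P(n(1)) + h)² = (1/(16*(4 + 5*1)) + 9)² = (1/(16*(4 + 5)) + 9)² = ((1/16)/9 + 9)² = ((1/16)*(⅑) + 9)² = (1/144 + 9)² = (1297/144)² = 1682209/20736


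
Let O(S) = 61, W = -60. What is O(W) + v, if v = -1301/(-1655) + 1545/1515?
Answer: 10498321/167155 ≈ 62.806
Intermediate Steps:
v = 301866/167155 (v = -1301*(-1/1655) + 1545*(1/1515) = 1301/1655 + 103/101 = 301866/167155 ≈ 1.8059)
O(W) + v = 61 + 301866/167155 = 10498321/167155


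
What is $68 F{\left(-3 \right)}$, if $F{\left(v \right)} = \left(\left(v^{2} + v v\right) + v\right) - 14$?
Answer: $68$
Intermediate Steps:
$F{\left(v \right)} = -14 + v + 2 v^{2}$ ($F{\left(v \right)} = \left(\left(v^{2} + v^{2}\right) + v\right) - 14 = \left(2 v^{2} + v\right) - 14 = \left(v + 2 v^{2}\right) - 14 = -14 + v + 2 v^{2}$)
$68 F{\left(-3 \right)} = 68 \left(-14 - 3 + 2 \left(-3\right)^{2}\right) = 68 \left(-14 - 3 + 2 \cdot 9\right) = 68 \left(-14 - 3 + 18\right) = 68 \cdot 1 = 68$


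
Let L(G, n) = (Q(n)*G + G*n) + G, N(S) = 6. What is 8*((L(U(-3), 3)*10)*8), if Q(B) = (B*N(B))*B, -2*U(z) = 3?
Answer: -55680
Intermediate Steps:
U(z) = -3/2 (U(z) = -½*3 = -3/2)
Q(B) = 6*B² (Q(B) = (B*6)*B = (6*B)*B = 6*B²)
L(G, n) = G + G*n + 6*G*n² (L(G, n) = ((6*n²)*G + G*n) + G = (6*G*n² + G*n) + G = (G*n + 6*G*n²) + G = G + G*n + 6*G*n²)
8*((L(U(-3), 3)*10)*8) = 8*((-3*(1 + 3 + 6*3²)/2*10)*8) = 8*((-3*(1 + 3 + 6*9)/2*10)*8) = 8*((-3*(1 + 3 + 54)/2*10)*8) = 8*((-3/2*58*10)*8) = 8*(-87*10*8) = 8*(-870*8) = 8*(-6960) = -55680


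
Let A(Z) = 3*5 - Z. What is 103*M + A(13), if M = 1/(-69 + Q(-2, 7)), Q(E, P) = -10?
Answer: 55/79 ≈ 0.69620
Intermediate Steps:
A(Z) = 15 - Z
M = -1/79 (M = 1/(-69 - 10) = 1/(-79) = -1/79 ≈ -0.012658)
103*M + A(13) = 103*(-1/79) + (15 - 1*13) = -103/79 + (15 - 13) = -103/79 + 2 = 55/79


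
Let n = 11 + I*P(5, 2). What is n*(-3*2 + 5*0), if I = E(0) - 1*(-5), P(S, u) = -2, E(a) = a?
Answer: -6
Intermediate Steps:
I = 5 (I = 0 - 1*(-5) = 0 + 5 = 5)
n = 1 (n = 11 + 5*(-2) = 11 - 10 = 1)
n*(-3*2 + 5*0) = 1*(-3*2 + 5*0) = 1*(-6 + 0) = 1*(-6) = -6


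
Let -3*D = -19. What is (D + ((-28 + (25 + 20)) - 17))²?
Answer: 361/9 ≈ 40.111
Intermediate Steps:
D = 19/3 (D = -⅓*(-19) = 19/3 ≈ 6.3333)
(D + ((-28 + (25 + 20)) - 17))² = (19/3 + ((-28 + (25 + 20)) - 17))² = (19/3 + ((-28 + 45) - 17))² = (19/3 + (17 - 17))² = (19/3 + 0)² = (19/3)² = 361/9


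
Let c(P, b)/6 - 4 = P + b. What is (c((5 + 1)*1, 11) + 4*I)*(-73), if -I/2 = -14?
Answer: -17374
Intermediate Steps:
c(P, b) = 24 + 6*P + 6*b (c(P, b) = 24 + 6*(P + b) = 24 + (6*P + 6*b) = 24 + 6*P + 6*b)
I = 28 (I = -2*(-14) = 28)
(c((5 + 1)*1, 11) + 4*I)*(-73) = ((24 + 6*((5 + 1)*1) + 6*11) + 4*28)*(-73) = ((24 + 6*(6*1) + 66) + 112)*(-73) = ((24 + 6*6 + 66) + 112)*(-73) = ((24 + 36 + 66) + 112)*(-73) = (126 + 112)*(-73) = 238*(-73) = -17374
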